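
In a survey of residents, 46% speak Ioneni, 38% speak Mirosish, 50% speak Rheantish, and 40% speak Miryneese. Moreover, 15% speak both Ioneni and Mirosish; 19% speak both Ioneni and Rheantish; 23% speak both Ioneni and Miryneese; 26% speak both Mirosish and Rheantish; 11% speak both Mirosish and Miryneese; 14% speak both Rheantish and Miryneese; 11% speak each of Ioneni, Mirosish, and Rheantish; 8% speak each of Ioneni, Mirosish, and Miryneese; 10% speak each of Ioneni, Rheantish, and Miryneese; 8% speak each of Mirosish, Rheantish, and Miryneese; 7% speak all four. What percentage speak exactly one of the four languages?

41%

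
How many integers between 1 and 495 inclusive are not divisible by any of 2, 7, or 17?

By inclusion–exclusion:
floor(495/2) + floor(495/7) + floor(495/17) − floor(495/14) − floor(495/34) − floor(495/119) + floor(495/238) = 247 + 70 + 29 − 35 − 14 − 4 + 2 = 295
495 − 295 = 200

200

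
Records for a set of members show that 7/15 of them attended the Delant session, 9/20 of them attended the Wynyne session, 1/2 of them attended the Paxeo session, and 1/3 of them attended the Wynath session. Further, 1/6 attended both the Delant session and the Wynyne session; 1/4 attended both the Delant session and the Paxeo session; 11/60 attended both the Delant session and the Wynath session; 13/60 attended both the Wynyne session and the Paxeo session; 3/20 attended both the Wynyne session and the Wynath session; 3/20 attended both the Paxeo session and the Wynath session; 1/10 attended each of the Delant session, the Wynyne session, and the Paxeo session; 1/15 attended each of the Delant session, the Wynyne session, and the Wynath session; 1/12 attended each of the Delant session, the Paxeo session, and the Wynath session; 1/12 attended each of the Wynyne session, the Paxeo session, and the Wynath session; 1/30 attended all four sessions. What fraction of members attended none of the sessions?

Inclusion–exclusion gives
P(union) = 7/15 + 9/20 + 1/2 + 1/3 − 1/6 − 1/4 − 11/60 − 13/60 − 3/20 − 3/20 + 1/10 + 1/15 + 1/12 + 1/12 − 1/30 = 14/15
P(none) = 1 − 14/15 = 1/15

1/15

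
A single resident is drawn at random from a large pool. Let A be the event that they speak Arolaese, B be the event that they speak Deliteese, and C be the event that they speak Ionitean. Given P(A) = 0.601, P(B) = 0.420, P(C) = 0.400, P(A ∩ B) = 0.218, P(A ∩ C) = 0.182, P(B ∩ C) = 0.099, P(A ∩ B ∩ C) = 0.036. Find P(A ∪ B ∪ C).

0.958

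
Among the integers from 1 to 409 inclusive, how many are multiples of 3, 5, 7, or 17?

136 + 81 + 58 + 24 − 27 − 19 − 8 − 11 − 4 − 3 + 3 + 1 + 1 + 0 − 0 = 232

232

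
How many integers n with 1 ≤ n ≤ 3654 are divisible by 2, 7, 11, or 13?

2340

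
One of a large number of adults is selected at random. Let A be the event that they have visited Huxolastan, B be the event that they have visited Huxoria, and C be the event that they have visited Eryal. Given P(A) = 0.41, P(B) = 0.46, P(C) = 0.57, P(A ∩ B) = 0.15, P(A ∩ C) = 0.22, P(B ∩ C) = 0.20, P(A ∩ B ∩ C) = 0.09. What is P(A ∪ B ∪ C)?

By inclusion-exclusion,
P(A ∪ B ∪ C) = 0.41 + 0.46 + 0.57 − 0.15 − 0.22 − 0.20 + 0.09 = 0.96

0.96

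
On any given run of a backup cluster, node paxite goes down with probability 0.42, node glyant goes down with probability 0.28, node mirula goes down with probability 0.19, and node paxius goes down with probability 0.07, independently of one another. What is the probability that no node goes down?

Since the events are independent, P(none) is the product of the individual non-occurrence probabilities.
P(none) = (1 − 0.42) × (1 − 0.28) × (1 − 0.19) × (1 − 0.07) = 0.58 × 0.72 × 0.81 × 0.93 = 0.31457808

0.31457808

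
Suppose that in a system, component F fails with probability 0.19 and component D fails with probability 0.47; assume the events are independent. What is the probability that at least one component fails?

0.5707

P(none) = (1 − 0.19) × (1 − 0.47) = 0.81 × 0.53 = 0.4293
P(at least one) = 1 − 0.4293 = 0.5707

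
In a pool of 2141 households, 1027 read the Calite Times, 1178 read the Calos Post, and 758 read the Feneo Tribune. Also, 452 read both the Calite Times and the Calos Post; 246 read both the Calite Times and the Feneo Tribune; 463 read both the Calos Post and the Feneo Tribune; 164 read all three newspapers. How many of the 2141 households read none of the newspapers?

175

By inclusion-exclusion,
|union| = 1027 + 1178 + 758 − 452 − 246 − 463 + 164 = 1966
None: 2141 − 1966 = 175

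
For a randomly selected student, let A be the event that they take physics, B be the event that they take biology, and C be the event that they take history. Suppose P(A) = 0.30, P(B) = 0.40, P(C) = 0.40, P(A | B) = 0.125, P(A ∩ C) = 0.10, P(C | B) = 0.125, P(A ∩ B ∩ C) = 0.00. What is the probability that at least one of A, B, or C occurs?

0.90

P(A ∩ B) = P(B)·P(A|B) = 0.40 × 0.125 = 0.05
P(B ∩ C) = P(B)·P(C|B) = 0.40 × 0.125 = 0.05
Using inclusion–exclusion:
P(A ∪ B ∪ C) = 0.30 + 0.40 + 0.40 − 0.05 − 0.10 − 0.05 + 0.00 = 0.90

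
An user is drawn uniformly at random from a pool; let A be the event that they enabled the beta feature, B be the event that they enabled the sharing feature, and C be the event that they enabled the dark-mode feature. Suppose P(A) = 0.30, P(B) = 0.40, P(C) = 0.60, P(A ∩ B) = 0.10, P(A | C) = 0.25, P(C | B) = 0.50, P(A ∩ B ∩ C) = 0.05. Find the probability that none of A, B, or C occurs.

P(A ∩ C) = P(C)·P(A|C) = 0.60 × 0.25 = 0.15
P(B ∩ C) = P(B)·P(C|B) = 0.40 × 0.50 = 0.20
Apply inclusion-exclusion:
P(A ∪ B ∪ C) = 0.30 + 0.40 + 0.60 − 0.10 − 0.15 − 0.20 + 0.05 = 0.90
P(none) = 1 − 0.90 = 0.10

0.10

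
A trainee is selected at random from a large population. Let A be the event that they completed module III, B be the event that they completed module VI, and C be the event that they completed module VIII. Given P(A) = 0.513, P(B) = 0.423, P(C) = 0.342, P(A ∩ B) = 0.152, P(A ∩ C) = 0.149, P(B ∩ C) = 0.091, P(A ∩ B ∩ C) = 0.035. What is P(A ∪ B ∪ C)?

By inclusion–exclusion:
P(A ∪ B ∪ C) = 0.513 + 0.423 + 0.342 − 0.152 − 0.149 − 0.091 + 0.035 = 0.921

0.921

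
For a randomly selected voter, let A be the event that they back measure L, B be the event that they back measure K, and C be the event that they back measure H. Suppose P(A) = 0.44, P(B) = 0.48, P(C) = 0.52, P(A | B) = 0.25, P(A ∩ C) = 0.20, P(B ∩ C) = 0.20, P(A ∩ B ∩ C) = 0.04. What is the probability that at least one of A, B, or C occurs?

0.96

P(A ∩ B) = P(B)·P(A|B) = 0.48 × 0.25 = 0.12
Using inclusion–exclusion:
P(A ∪ B ∪ C) = 0.44 + 0.48 + 0.52 − 0.12 − 0.20 − 0.20 + 0.04 = 0.96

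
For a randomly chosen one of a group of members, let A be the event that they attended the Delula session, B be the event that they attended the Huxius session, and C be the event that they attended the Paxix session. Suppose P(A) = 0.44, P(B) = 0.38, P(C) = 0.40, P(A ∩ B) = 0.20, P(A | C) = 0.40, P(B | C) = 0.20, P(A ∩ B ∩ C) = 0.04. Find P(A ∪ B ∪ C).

0.82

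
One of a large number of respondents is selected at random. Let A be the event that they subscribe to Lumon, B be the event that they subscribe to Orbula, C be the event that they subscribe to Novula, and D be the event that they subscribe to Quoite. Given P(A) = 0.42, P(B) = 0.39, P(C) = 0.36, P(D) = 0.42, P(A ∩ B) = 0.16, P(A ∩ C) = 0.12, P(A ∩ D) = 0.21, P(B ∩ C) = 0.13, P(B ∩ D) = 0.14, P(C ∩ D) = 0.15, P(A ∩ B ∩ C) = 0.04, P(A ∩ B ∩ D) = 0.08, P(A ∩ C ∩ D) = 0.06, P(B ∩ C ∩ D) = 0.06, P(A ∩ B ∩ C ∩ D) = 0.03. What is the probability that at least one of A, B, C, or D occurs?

0.89

By inclusion–exclusion:
P(A ∪ B ∪ C ∪ D) = 0.42 + 0.39 + 0.36 + 0.42 − 0.16 − 0.12 − 0.21 − 0.13 − 0.14 − 0.15 + 0.04 + 0.08 + 0.06 + 0.06 − 0.03 = 0.89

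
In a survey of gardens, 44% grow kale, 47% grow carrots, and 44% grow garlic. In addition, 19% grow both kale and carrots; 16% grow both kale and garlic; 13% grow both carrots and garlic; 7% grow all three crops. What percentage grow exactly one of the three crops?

By inclusion–exclusion (exactly-one form):
P(exactly one) = 44 + 47 + 44 − 2·19 − 2·16 − 2·13 + 3·7 = 60%

60%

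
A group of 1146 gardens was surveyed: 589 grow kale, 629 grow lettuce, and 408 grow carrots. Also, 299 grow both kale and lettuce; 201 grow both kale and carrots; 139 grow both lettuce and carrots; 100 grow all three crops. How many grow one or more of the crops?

|at least one| = 589 + 629 + 408 − 299 − 201 − 139 + 100 = 1087

1087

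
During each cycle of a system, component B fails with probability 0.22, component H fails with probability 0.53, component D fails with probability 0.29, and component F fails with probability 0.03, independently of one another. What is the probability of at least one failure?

0.74752258

P(none) = (1 − 0.22) × (1 − 0.53) × (1 − 0.29) × (1 − 0.03) = 0.78 × 0.47 × 0.71 × 0.97 = 0.25247742
P(at least one) = 1 − 0.25247742 = 0.74752258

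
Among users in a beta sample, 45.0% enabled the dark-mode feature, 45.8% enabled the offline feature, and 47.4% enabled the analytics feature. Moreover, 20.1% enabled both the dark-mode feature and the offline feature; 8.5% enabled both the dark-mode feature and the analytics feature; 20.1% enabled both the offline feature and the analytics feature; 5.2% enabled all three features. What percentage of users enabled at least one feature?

P(union) = 45.0 + 45.8 + 47.4 − 20.1 − 8.5 − 20.1 + 5.2 = 94.7%

94.7%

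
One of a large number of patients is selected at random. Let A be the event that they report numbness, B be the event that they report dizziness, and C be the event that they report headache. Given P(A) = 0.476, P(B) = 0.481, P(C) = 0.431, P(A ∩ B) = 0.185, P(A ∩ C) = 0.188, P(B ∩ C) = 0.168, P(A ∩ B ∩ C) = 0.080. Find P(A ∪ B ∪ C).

0.927

Using inclusion–exclusion:
P(A ∪ B ∪ C) = 0.476 + 0.481 + 0.431 − 0.185 − 0.188 − 0.168 + 0.080 = 0.927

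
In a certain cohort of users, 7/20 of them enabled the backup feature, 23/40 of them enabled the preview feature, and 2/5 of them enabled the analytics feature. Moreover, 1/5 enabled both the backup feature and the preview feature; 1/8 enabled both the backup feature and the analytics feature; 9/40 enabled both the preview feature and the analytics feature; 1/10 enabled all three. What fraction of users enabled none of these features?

1/8

P(≥1) = 7/20 + 23/40 + 2/5 − 1/5 − 1/8 − 9/40 + 1/10 = 7/8
P(none) = 1 − 7/8 = 1/8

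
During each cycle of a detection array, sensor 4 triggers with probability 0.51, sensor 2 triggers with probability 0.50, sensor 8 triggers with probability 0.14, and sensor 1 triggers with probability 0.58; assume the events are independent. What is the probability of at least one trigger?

0.911506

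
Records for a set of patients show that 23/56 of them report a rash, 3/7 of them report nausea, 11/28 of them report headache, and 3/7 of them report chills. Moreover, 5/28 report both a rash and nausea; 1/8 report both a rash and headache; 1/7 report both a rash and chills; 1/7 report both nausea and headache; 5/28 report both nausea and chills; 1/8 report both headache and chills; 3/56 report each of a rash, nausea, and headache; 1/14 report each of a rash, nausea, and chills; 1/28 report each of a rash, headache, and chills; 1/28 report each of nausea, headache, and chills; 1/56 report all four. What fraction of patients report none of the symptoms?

Using inclusion–exclusion:
P(union) = 23/56 + 3/7 + 11/28 + 3/7 − 5/28 − 1/8 − 1/7 − 1/7 − 5/28 − 1/8 + 3/56 + 1/14 + 1/28 + 1/28 − 1/56 = 53/56
P(none) = 1 − 53/56 = 3/56

3/56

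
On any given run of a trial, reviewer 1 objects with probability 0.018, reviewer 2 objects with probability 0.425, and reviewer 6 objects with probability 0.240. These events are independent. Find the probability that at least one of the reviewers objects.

P(none) = (1 − 0.018) × (1 − 0.425) × (1 − 0.240) = 0.982 × 0.575 × 0.760 = 0.429134
P(at least one) = 1 − 0.429134 = 0.570866

0.570866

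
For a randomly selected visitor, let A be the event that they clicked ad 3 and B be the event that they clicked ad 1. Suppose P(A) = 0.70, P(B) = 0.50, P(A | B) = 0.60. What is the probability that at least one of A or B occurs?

P(A ∩ B) = P(B)·P(A|B) = 0.50 × 0.60 = 0.30
P(A ∪ B) = 0.70 + 0.50 − 0.30 = 0.90

0.90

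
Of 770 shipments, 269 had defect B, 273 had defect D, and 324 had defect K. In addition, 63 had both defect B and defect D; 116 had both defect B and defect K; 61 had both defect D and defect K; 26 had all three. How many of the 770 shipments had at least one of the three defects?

Using inclusion–exclusion:
|union| = 269 + 273 + 324 − 63 − 116 − 61 + 26 = 652

652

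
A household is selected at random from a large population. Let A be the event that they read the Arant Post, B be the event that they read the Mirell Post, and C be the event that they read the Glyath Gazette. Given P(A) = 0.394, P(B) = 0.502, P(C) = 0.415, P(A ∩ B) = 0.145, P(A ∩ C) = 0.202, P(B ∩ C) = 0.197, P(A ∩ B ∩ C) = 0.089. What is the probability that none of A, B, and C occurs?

P(A ∪ B ∪ C) = 0.394 + 0.502 + 0.415 − 0.145 − 0.202 − 0.197 + 0.089 = 0.856
P(none) = 1 − 0.856 = 0.144

0.144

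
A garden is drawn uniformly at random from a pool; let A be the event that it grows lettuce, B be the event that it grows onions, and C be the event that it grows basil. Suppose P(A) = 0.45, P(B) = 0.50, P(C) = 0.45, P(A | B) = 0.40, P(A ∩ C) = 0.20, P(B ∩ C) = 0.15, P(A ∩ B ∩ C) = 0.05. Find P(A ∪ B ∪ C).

0.90

P(A ∩ B) = P(B)·P(A|B) = 0.50 × 0.40 = 0.20
P(A ∪ B ∪ C) = 0.45 + 0.50 + 0.45 − 0.20 − 0.20 − 0.15 + 0.05 = 0.90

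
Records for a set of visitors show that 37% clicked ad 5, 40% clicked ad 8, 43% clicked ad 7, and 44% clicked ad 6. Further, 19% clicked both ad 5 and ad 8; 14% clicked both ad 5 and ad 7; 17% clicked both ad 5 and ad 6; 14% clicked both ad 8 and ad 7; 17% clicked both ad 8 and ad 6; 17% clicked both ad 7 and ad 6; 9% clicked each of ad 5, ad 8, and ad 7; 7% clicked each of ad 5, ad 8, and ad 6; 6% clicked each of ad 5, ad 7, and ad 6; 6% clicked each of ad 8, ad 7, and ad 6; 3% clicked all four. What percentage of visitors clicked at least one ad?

91%

P(union) = 37 + 40 + 43 + 44 − 19 − 14 − 17 − 14 − 17 − 17 + 9 + 7 + 6 + 6 − 3 = 91%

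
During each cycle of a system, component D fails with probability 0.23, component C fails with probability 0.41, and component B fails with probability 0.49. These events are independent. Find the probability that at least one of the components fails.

Independence gives P(none) = ∏(1 − pᵢ).
P(none) = (1 − 0.23) × (1 − 0.41) × (1 − 0.49) = 0.77 × 0.59 × 0.51 = 0.231693
P(at least one) = 1 − 0.231693 = 0.768307

0.768307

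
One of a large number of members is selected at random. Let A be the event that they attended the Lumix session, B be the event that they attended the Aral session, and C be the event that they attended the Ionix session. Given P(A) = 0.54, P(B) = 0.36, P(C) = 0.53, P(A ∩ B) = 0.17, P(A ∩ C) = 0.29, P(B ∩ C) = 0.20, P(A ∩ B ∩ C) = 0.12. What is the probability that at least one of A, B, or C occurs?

Using inclusion–exclusion:
P(A ∪ B ∪ C) = 0.54 + 0.36 + 0.53 − 0.17 − 0.29 − 0.20 + 0.12 = 0.89

0.89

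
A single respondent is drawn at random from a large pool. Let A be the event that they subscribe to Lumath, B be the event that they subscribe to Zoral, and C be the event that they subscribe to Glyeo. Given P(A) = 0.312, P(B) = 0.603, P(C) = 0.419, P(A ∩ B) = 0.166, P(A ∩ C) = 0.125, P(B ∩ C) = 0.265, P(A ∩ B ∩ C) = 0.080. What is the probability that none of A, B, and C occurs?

P(A ∪ B ∪ C) = 0.312 + 0.603 + 0.419 − 0.166 − 0.125 − 0.265 + 0.080 = 0.858
P(none) = 1 − 0.858 = 0.142

0.142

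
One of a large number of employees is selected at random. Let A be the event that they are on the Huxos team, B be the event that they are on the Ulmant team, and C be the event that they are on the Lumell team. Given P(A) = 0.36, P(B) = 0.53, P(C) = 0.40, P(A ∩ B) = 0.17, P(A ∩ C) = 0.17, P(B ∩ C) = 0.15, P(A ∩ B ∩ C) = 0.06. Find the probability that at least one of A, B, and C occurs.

P(A ∪ B ∪ C) = 0.36 + 0.53 + 0.40 − 0.17 − 0.17 − 0.15 + 0.06 = 0.86

0.86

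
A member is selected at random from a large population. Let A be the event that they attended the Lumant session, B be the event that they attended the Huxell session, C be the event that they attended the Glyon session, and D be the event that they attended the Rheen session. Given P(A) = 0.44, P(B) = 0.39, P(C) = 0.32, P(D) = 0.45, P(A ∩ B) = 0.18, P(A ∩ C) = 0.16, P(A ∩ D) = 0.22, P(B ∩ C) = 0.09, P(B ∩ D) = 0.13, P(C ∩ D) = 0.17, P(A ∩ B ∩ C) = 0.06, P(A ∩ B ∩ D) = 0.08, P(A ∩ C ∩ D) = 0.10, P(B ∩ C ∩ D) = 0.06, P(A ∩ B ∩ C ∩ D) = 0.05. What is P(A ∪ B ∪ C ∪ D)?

0.90

P(A ∪ B ∪ C ∪ D) = 0.44 + 0.39 + 0.32 + 0.45 − 0.18 − 0.16 − 0.22 − 0.09 − 0.13 − 0.17 + 0.06 + 0.08 + 0.10 + 0.06 − 0.05 = 0.90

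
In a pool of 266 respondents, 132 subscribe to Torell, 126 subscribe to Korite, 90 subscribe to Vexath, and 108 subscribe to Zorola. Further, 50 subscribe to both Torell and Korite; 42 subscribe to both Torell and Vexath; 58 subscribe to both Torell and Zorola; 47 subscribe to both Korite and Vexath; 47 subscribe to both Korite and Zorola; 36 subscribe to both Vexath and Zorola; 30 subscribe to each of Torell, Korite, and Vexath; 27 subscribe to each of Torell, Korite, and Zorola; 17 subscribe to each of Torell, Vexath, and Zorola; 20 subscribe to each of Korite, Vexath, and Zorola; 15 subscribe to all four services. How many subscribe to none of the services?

11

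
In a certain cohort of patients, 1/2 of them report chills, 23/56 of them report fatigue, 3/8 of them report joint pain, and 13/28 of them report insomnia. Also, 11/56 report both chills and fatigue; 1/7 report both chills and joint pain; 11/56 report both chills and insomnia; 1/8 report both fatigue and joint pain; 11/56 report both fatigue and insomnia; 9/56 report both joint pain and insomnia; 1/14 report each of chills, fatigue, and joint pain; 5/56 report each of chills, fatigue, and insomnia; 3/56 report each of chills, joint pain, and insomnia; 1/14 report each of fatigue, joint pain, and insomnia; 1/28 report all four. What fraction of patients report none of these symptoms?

P(union) = 1/2 + 23/56 + 3/8 + 13/28 − 11/56 − 1/7 − 11/56 − 1/8 − 11/56 − 9/56 + 1/14 + 5/56 + 3/56 + 1/14 − 1/28 = 55/56
P(none) = 1 − 55/56 = 1/56

1/56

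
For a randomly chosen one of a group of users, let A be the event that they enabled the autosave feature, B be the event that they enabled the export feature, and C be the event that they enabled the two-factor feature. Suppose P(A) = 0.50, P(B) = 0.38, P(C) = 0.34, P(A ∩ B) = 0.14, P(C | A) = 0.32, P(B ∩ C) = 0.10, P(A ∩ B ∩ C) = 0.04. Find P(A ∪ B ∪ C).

0.86

P(A ∩ C) = P(A)·P(C|A) = 0.50 × 0.32 = 0.16
Using inclusion–exclusion:
P(A ∪ B ∪ C) = 0.50 + 0.38 + 0.34 − 0.14 − 0.16 − 0.10 + 0.04 = 0.86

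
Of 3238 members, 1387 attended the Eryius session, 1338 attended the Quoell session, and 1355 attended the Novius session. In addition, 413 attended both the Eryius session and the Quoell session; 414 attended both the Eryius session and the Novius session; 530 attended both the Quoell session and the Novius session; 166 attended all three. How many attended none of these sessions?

349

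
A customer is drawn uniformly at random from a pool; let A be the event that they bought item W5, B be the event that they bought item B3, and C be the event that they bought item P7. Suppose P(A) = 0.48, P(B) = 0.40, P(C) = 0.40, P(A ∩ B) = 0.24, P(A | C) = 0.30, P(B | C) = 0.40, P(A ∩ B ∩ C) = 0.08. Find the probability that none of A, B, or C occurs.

P(A ∩ C) = P(C)·P(A|C) = 0.40 × 0.30 = 0.12
P(B ∩ C) = P(C)·P(B|C) = 0.40 × 0.40 = 0.16
Apply inclusion-exclusion:
P(A ∪ B ∪ C) = 0.48 + 0.40 + 0.40 − 0.24 − 0.12 − 0.16 + 0.08 = 0.84
P(none) = 1 − 0.84 = 0.16

0.16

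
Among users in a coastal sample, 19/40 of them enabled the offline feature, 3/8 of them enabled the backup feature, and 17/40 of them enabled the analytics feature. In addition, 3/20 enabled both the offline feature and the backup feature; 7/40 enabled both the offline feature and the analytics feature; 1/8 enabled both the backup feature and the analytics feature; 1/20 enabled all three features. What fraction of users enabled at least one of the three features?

Using inclusion–exclusion:
P(union) = 19/40 + 3/8 + 17/40 − 3/20 − 7/40 − 1/8 + 1/20 = 7/8

7/8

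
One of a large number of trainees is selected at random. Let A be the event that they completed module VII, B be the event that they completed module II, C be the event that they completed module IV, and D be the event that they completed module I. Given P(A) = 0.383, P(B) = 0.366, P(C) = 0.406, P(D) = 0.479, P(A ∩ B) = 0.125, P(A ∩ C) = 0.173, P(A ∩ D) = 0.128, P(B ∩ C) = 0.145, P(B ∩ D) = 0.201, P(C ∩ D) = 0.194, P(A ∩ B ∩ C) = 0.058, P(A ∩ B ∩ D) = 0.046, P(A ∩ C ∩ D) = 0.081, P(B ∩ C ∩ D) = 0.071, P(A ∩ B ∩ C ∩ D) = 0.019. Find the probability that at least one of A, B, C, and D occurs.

Using inclusion–exclusion:
P(A ∪ B ∪ C ∪ D) = 0.383 + 0.366 + 0.406 + 0.479 − 0.125 − 0.173 − 0.128 − 0.145 − 0.201 − 0.194 + 0.058 + 0.046 + 0.081 + 0.071 − 0.019 = 0.905

0.905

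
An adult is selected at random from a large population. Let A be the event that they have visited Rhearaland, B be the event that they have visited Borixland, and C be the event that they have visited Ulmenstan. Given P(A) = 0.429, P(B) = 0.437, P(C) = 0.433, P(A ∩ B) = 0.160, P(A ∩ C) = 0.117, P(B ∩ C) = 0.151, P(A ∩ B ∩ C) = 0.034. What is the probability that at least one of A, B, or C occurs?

0.905

By inclusion–exclusion:
P(A ∪ B ∪ C) = 0.429 + 0.437 + 0.433 − 0.160 − 0.117 − 0.151 + 0.034 = 0.905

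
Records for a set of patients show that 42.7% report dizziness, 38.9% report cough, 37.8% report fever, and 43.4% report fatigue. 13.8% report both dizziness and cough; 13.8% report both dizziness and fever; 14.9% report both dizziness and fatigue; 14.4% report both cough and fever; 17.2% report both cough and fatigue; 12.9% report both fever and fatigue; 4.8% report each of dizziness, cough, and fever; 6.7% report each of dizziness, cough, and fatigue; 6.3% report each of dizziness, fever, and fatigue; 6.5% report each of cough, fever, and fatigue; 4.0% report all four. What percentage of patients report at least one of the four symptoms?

96.1%

P(at least one) = 42.7 + 38.9 + 37.8 + 43.4 − 13.8 − 13.8 − 14.9 − 14.4 − 17.2 − 12.9 + 4.8 + 6.7 + 6.3 + 6.5 − 4.0 = 96.1%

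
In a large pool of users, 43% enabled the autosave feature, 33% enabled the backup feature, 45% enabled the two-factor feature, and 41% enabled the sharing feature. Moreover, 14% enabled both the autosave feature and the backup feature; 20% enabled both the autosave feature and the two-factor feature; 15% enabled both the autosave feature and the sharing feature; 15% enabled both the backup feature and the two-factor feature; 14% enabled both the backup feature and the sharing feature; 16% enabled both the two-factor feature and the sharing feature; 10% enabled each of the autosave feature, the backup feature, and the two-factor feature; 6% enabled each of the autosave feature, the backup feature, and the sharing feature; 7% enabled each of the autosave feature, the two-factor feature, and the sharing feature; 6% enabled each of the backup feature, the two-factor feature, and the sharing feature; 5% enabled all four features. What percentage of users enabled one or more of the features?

92%

P(union) = 43 + 33 + 45 + 41 − 14 − 20 − 15 − 15 − 14 − 16 + 10 + 6 + 7 + 6 − 5 = 92%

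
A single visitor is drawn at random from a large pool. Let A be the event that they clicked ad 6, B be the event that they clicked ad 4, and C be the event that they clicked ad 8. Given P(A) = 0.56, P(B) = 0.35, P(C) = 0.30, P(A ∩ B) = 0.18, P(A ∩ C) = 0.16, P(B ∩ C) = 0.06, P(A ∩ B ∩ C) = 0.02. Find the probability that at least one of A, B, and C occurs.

0.83

P(A ∪ B ∪ C) = 0.56 + 0.35 + 0.30 − 0.18 − 0.16 − 0.06 + 0.02 = 0.83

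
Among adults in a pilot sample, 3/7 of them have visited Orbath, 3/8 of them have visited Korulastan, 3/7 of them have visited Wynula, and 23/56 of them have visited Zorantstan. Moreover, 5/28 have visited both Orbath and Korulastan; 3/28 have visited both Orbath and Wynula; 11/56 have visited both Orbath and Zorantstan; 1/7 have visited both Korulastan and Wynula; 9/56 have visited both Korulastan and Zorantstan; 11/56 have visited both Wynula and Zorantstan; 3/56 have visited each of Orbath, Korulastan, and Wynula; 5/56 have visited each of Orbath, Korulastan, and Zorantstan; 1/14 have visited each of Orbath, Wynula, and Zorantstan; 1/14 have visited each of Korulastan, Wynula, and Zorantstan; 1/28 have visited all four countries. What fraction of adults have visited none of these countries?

5/56

P(at least one) = 3/7 + 3/8 + 3/7 + 23/56 − 5/28 − 3/28 − 11/56 − 1/7 − 9/56 − 11/56 + 3/56 + 5/56 + 1/14 + 1/14 − 1/28 = 51/56
P(none) = 1 − 51/56 = 5/56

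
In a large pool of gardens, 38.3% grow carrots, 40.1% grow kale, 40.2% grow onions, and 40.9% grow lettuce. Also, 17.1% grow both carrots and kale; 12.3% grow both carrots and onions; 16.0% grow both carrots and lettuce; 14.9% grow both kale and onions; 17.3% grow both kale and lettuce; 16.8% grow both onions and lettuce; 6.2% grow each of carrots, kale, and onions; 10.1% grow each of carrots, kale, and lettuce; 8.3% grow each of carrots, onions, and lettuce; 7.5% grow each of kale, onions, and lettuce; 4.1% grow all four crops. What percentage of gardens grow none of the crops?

6.9%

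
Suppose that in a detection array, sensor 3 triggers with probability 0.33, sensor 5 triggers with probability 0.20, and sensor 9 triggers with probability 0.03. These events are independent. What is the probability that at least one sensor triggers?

0.48008

P(none) = (1 − 0.33) × (1 − 0.20) × (1 − 0.03) = 0.67 × 0.80 × 0.97 = 0.51992
P(at least one) = 1 − 0.51992 = 0.48008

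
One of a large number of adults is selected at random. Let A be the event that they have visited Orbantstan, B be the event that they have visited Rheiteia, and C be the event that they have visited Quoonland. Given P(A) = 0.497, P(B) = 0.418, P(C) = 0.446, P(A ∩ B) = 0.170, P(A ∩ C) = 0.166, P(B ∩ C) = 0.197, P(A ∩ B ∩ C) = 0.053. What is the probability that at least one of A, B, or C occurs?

Using inclusion–exclusion:
P(A ∪ B ∪ C) = 0.497 + 0.418 + 0.446 − 0.170 − 0.166 − 0.197 + 0.053 = 0.881

0.881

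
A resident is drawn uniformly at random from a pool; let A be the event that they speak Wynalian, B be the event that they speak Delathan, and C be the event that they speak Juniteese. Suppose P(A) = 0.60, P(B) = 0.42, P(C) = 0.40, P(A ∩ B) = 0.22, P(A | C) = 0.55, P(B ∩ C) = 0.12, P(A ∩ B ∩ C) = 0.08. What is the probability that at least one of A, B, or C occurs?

P(A ∩ C) = P(C)·P(A|C) = 0.40 × 0.55 = 0.22
By inclusion–exclusion:
P(A ∪ B ∪ C) = 0.60 + 0.42 + 0.40 − 0.22 − 0.22 − 0.12 + 0.08 = 0.94

0.94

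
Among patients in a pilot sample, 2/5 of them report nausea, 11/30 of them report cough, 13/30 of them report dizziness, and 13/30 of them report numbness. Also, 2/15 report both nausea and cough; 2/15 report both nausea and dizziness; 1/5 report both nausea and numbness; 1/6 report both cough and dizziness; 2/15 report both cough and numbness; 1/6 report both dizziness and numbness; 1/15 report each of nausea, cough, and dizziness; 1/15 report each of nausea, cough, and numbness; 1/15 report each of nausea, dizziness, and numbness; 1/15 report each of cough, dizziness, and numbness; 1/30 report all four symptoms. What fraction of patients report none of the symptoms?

By inclusion–exclusion:
P(union) = 2/5 + 11/30 + 13/30 + 13/30 − 2/15 − 2/15 − 1/5 − 1/6 − 2/15 − 1/6 + 1/15 + 1/15 + 1/15 + 1/15 − 1/30 = 14/15
P(none) = 1 − 14/15 = 1/15

1/15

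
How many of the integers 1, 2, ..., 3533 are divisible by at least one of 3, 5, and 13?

1793

By inclusion–exclusion:
1177 + 706 + 271 − 235 − 90 − 54 + 18 = 1793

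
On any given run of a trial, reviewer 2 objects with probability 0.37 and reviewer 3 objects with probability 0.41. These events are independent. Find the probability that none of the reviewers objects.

P(none) = (1 − 0.37) × (1 − 0.41) = 0.63 × 0.59 = 0.3717

0.3717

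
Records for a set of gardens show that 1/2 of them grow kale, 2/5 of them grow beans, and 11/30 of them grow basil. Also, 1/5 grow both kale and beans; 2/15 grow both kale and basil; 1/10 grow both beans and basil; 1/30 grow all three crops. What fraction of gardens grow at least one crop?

13/15

Using inclusion–exclusion:
P(union) = 1/2 + 2/5 + 11/30 − 1/5 − 2/15 − 1/10 + 1/30 = 13/15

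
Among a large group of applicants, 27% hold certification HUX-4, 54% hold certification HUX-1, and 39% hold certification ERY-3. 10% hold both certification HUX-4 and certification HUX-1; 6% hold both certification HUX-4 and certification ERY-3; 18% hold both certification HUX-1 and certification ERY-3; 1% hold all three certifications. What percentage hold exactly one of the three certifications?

Using the inclusion–exclusion count for exactly one event:
P(exactly one) = 27 + 54 + 39 − 2·10 − 2·6 − 2·18 + 3·1 = 55%

55%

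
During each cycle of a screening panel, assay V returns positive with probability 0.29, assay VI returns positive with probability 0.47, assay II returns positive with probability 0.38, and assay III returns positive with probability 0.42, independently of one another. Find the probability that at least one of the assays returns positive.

Since the events are independent, P(none) is the product of the individual non-occurrence probabilities.
P(none) = (1 − 0.29) × (1 − 0.47) × (1 − 0.38) × (1 − 0.42) = 0.71 × 0.53 × 0.62 × 0.58 = 0.13531748
P(at least one) = 1 − 0.13531748 = 0.86468252

0.86468252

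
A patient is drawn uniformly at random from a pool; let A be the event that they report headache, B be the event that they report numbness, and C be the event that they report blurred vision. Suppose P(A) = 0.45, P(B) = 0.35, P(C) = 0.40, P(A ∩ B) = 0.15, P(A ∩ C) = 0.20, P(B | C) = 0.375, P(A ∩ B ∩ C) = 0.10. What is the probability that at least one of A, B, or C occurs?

0.80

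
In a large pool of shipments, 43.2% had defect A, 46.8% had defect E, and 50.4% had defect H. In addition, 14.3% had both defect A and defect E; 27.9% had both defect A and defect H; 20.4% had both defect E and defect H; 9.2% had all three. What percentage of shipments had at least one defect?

P(≥1) = 43.2 + 46.8 + 50.4 − 14.3 − 27.9 − 20.4 + 9.2 = 87.0%

87.0%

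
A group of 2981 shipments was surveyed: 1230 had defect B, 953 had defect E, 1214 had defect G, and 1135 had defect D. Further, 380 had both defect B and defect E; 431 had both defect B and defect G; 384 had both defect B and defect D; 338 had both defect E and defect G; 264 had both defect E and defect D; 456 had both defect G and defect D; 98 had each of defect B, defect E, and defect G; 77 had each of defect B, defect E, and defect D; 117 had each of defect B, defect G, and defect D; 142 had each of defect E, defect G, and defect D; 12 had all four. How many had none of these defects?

By inclusion–exclusion:
N(≥1) = 1230 + 953 + 1214 + 1135 − 380 − 431 − 384 − 338 − 264 − 456 + 98 + 77 + 117 + 142 − 12 = 2701
None: 2981 − 2701 = 280

280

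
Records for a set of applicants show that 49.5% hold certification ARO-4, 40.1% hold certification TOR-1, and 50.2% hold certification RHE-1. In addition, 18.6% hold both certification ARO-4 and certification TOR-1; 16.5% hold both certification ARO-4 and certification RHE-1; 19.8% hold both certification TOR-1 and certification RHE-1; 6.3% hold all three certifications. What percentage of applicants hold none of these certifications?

8.8%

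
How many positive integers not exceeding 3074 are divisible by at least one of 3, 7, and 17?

Apply inclusion-exclusion:
1024 + 439 + 180 − 146 − 60 − 25 + 8 = 1420

1420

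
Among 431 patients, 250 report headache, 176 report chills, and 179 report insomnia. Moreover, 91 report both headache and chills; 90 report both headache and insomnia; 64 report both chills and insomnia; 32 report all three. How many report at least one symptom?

392

|at least one| = 250 + 176 + 179 − 91 − 90 − 64 + 32 = 392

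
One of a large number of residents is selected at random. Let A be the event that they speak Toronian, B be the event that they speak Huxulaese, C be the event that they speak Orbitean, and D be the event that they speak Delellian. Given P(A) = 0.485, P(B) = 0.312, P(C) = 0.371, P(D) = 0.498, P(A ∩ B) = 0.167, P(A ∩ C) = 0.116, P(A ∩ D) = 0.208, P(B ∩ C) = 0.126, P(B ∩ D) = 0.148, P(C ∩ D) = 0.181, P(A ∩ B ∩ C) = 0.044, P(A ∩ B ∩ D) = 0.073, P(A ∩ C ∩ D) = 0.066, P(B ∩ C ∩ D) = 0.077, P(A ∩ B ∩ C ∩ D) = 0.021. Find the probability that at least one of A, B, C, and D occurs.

0.959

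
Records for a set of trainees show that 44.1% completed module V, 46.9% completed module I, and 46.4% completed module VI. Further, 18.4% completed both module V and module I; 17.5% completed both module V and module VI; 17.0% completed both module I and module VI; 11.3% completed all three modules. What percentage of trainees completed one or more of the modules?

95.8%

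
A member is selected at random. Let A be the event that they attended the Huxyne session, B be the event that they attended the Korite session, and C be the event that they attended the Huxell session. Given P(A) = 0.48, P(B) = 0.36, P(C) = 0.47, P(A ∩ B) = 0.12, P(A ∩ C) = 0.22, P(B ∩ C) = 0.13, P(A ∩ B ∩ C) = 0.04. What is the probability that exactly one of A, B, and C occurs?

0.49

P(exactly one) = 0.48 + 0.36 + 0.47 − 2·0.12 − 2·0.22 − 2·0.13 + 3·0.04 = 0.49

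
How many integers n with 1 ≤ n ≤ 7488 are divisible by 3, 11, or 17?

floor(7488/3) + floor(7488/11) + floor(7488/17) − floor(7488/33) − floor(7488/51) − floor(7488/187) + floor(7488/561) = 2496 + 680 + 440 − 226 − 146 − 40 + 13 = 3217

3217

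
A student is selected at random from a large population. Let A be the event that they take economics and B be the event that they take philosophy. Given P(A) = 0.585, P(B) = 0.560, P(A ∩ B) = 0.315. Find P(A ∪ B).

By inclusion–exclusion:
P(A ∪ B) = 0.585 + 0.560 − 0.315 = 0.830

0.830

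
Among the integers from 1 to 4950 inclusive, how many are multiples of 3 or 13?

1904

1650 + 380 − 126 = 1904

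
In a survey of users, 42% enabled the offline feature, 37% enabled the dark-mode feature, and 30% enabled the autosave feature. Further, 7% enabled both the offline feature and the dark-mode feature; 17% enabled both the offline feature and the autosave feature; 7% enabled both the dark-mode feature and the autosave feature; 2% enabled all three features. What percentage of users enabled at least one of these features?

P(union) = 42 + 37 + 30 − 7 − 17 − 7 + 2 = 80%

80%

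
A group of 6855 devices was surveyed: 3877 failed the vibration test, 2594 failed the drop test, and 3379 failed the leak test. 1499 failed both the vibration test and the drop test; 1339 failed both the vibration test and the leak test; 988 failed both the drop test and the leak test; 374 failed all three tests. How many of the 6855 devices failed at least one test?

6398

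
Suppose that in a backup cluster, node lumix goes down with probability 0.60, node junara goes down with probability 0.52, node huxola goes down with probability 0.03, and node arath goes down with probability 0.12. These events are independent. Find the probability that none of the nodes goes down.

0.1638912

P(none) = (1 − 0.60) × (1 − 0.52) × (1 − 0.03) × (1 − 0.12) = 0.40 × 0.48 × 0.97 × 0.88 = 0.1638912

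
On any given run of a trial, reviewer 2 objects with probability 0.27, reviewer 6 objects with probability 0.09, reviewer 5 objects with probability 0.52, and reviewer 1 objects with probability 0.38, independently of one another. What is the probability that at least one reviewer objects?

P(none) = (1 − 0.27) × (1 − 0.09) × (1 − 0.52) × (1 − 0.38) = 0.73 × 0.91 × 0.48 × 0.62 = 0.19769568
P(at least one) = 1 − 0.19769568 = 0.80230432

0.80230432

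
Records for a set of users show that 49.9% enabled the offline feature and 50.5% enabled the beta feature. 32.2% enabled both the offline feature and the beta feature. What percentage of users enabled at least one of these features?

68.2%

P(union) = 49.9 + 50.5 − 32.2 = 68.2%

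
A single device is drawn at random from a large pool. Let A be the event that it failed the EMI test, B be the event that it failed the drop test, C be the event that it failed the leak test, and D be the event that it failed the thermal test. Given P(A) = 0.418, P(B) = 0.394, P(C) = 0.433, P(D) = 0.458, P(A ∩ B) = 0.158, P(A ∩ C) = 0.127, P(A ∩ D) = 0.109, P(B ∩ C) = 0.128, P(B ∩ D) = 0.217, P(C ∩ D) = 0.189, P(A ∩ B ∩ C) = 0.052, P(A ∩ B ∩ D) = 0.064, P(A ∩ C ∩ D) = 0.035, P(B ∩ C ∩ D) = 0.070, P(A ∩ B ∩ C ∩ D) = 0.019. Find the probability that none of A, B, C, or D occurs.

Using inclusion–exclusion:
P(A ∪ B ∪ C ∪ D) = 0.418 + 0.394 + 0.433 + 0.458 − 0.158 − 0.127 − 0.109 − 0.128 − 0.217 − 0.189 + 0.052 + 0.064 + 0.035 + 0.070 − 0.019 = 0.977
P(none) = 1 − 0.977 = 0.023

0.023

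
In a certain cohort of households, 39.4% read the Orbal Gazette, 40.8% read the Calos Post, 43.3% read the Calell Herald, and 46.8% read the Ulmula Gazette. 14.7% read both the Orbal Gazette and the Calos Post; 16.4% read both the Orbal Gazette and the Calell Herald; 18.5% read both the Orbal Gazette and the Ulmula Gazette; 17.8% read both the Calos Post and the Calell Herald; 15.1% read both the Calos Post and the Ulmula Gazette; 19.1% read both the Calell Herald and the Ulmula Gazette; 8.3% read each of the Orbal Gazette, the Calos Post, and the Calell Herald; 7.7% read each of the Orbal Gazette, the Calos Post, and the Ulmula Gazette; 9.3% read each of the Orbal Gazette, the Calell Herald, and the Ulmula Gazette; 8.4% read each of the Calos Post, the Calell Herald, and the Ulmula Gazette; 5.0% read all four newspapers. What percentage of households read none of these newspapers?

P(union) = 39.4 + 40.8 + 43.3 + 46.8 − 14.7 − 16.4 − 18.5 − 17.8 − 15.1 − 19.1 + 8.3 + 7.7 + 9.3 + 8.4 − 5.0 = 97.4%
P(none) = 100% − 97.4% = 2.6%

2.6%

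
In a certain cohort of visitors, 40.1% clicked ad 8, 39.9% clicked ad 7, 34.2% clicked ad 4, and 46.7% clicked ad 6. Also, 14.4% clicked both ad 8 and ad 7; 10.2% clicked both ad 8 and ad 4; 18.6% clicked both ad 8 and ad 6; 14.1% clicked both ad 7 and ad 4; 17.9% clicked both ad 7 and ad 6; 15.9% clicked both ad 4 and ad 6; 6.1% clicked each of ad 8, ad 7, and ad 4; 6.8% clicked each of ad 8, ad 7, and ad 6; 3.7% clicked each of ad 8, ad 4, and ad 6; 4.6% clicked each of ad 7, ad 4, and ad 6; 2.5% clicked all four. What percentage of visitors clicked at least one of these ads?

88.5%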